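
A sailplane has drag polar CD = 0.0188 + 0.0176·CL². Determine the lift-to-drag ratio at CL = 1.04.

L/D = 27.5

CD = 0.0188 + 0.0176 × 1.04² = 0.03784
L/D = CL/CD = 1.04 / 0.03784 = 27.5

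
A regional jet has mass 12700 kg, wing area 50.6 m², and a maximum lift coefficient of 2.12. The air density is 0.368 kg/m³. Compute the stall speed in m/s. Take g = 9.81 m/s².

V_stall = 79.4 m/s

Stall occurs when L = W at CL,max. W = mg = 12700 × 9.81 = 1.246×10^5 N.
From L = ½ρV²S·CL,max = W: V_stall = √(2W/(ρSCL,max)) = √(2·1.246×10^5/(0.368·50.6·2.12))
V_stall = √6312 = 79.4 m/s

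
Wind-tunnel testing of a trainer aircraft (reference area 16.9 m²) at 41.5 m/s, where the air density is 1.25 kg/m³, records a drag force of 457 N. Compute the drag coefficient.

CD = 0.0251

From D = ½ρv²S·CD, rearranging gives CD = 2D/(ρv²S).
CD = 2 × 457 / (1.25 × 41.5² × 16.9) = 0.0251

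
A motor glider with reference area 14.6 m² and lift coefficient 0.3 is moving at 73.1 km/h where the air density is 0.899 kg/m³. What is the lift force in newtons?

L = 812 N

Convert speed: v = 73.1 km/h ÷ 3.6 = 20.31 m/s.
L = ½ρv²S·CL = ½ × 0.899 × 20.31² × 14.6 × 0.3 = 812 N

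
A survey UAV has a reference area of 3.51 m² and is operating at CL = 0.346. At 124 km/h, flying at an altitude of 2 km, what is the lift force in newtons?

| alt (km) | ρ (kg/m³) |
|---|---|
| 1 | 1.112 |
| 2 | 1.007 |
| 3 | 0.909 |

L = 725 N

At 2 km, from the table: ρ = 1.007 kg/m³.
Convert speed: v = 124 km/h ÷ 3.6 = 34.44 m/s.
L = ½ρv²S·CL = ½ × 1.007 × 34.44² × 3.51 × 0.346 = 725 N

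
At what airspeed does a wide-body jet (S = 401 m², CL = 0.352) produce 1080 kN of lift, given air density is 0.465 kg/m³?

L = ½ρv²S·CL ⇒ v = √(2L/(ρ·S·CL))
v = √(2 × 1.08×10^6 / (0.465 × 401 × 0.352)) = √32910 = 181 m/s

v = 181 m/s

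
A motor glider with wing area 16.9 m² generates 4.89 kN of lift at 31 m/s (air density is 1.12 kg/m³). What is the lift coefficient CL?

From L = ½ρv²S·CL, rearranging gives CL = 2L/(ρv²S).
CL = 2 × 4890 / (1.12 × 31² × 16.9) = 0.538

CL = 0.538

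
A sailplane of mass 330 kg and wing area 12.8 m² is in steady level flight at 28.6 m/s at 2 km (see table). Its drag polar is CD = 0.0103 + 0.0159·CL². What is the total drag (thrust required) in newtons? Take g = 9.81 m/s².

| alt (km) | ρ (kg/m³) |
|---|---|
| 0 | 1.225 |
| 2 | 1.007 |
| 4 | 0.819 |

D = 85.9 N

At 2 km, from the table: ρ = 1.007 kg/m³.
Level flight ⇒ L = W = m·g = 330 × 9.81 = 3237.3 N.
Dynamic pressure q = 0.5 × 1.007 × 28.6² = 411.8 Pa.
Required CL = L/(qS) = 3237.3/(411.8·12.8) = 0.6141.
CD = 0.0103 + 0.0159 × 0.6141² = 0.0163.
D = q·S·CD = 411.8 × 12.8 × 0.0163 = 85.91 N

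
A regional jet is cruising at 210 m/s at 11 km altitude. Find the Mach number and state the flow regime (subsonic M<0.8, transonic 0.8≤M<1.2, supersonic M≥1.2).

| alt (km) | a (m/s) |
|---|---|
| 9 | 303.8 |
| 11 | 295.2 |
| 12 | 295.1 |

At 11 km, from the table: a = 295.2 m/s.
M = v/a = 210 / 295.2 = 0.711
M = 0.711 → subsonic.

M = 0.711 (subsonic)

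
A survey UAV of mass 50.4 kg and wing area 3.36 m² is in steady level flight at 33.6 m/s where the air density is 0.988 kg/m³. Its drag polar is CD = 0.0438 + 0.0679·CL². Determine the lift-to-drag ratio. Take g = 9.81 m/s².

L/D = 5.44

In steady level flight, lift balances weight: W = mg = 50.4 × 9.81 = 494.42 N.
q = ½ρv² = ½ × 0.988 × 33.6² = 557.7 Pa.
CL = 2W/(ρv²S) = 2×494.42/(0.988×33.6²×3.36) = 0.2638.
CD = 0.0438 + 0.0679 × 0.2638² = 0.04853.
L/D = CL/CD = 0.2638 / 0.04853 = 5.44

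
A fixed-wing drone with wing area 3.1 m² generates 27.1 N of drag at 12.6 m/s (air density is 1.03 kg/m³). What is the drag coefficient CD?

From D = ½ρv²S·CD, rearranging gives CD = 2D/(ρv²S).
CD = 2 × 27.1 / (1.03 × 12.6² × 3.1) = 0.107

CD = 0.107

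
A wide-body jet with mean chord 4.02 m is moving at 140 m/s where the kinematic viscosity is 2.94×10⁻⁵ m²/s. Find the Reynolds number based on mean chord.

Re = v·c/ν = 140 × 4.02 / (2.94×10⁻⁵) = 1.91×10^7

Re = 1.91×10^7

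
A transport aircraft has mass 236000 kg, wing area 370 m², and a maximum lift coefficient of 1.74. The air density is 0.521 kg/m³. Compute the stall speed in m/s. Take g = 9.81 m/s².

V_stall = 117 m/s

Weight W = mg = 236000 × 9.81 = 2.315×10^6 N.
From L = ½ρV²S·CL,max = W: V_stall = √(2W/(ρSCL,max)) = √(2·2.315×10^6/(0.521·370·1.74))
V_stall = √13800 = 117 m/s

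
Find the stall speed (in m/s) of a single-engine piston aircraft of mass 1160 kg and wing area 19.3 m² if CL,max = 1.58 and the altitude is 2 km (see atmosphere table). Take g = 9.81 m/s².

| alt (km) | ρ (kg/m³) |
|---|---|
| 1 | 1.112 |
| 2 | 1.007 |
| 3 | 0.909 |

At 2 km, from the table: ρ = 1.007 kg/m³.
At stall, lift equals weight: L = W = m·g = 1160 × 9.81 = 11380 N.
V_stall = √(2W/(ρ·S·CL,max)) = √(2 × 11380 / (1.007 × 19.3 × 1.58))
V_stall = √741.2 = 27.2 m/s

V_stall = 27.2 m/s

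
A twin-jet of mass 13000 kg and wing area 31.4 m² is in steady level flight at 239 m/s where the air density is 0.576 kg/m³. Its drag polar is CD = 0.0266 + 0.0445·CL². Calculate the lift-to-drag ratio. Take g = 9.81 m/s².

Weight W = mg = 13000 × 9.81 = 1.2753×10^5 N; in level flight L = W.
q = ½ρv² = ½ × 0.576 × 239² = 16450 Pa.
CL = 2W/(ρv²S) = 2×1.2753×10^5/(0.576×239²×31.4) = 0.2469.
CD = 0.0266 + 0.0445 × 0.2469² = 0.02931.
L/D = CL/CD = 0.2469 / 0.02931 = 8.42

L/D = 8.42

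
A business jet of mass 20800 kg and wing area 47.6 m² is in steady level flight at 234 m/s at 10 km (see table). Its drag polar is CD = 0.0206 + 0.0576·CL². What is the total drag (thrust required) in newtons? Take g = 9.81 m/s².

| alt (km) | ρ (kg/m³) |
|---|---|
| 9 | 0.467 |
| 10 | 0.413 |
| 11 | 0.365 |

At 10 km, from the table: ρ = 0.413 kg/m³.
Level flight ⇒ L = W = m·g = 20800 × 9.81 = 2.0405×10^5 N.
q = ½ρv² = ½ × 0.413 × 234² = 11310 Pa.
CL = W/(q·S) = 2.0405×10^5 / (11310 × 47.6) = 0.3791.
CD = 0.0206 + 0.0576 × 0.3791² = 0.02888.
D = q·S·CD = 11310 × 47.6 × 0.02888 = 15540 N

D = 15500 N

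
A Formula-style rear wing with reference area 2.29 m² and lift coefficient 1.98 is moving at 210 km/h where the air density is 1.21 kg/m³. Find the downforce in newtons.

Convert speed: v = 210 km/h ÷ 3.6 = 58.33 m/s.
Dynamic pressure q = ½ρv² = ½ × 1.21 × 58.33² = 2059 Pa.
L = q·S·CL = 2059 × 2.29 × 1.98 = 9330 N ≈ 9.33 kN

L = 9330 N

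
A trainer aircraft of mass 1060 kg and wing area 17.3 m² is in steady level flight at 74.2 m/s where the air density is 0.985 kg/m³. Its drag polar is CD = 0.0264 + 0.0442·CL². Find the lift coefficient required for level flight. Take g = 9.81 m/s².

Weight W = mg = 1060 × 9.81 = 10399 N; in level flight L = W.
Dynamic pressure q = 0.5 × 0.985 × 74.2² = 2712 Pa.
Required CL = L/(qS) = 10399/(2712·17.3) = 0.2217.

CL = 0.222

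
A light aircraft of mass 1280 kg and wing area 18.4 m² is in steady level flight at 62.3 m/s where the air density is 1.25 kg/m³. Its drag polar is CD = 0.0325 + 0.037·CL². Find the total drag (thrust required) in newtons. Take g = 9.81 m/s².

D = 1580 N

In steady level flight, lift balances weight: W = mg = 1280 × 9.81 = 12557 N.
q = ½ρv² = ½ × 1.25 × 62.3² = 2426 Pa.
CL = W/(q·S) = 12557 / (2426 × 18.4) = 0.2813.
CD = 0.0325 + 0.037 × 0.2813² = 0.03543.
D = q·S·CD = 2426 × 18.4 × 0.03543 = 1581 N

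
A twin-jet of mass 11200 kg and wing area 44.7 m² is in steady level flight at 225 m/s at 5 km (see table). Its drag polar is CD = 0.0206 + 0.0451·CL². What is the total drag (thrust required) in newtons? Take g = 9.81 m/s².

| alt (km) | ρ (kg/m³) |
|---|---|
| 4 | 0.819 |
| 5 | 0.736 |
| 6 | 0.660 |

D = 17800 N

At 5 km, from the table: ρ = 0.736 kg/m³.
In steady level flight, lift balances weight: W = mg = 11200 × 9.81 = 1.0987×10^5 N.
q = ½ρv² = ½ × 0.736 × 225² = 18630 Pa.
CL = W/(q·S) = 1.0987×10^5 / (18630 × 44.7) = 0.1319.
CD = 0.0206 + 0.0451 × 0.1319² = 0.02139.
D = q·S·CD = 18630 × 44.7 × 0.02139 = 17810 N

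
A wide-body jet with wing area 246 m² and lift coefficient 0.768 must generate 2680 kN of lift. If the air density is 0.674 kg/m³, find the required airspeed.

L = ½ρv²S·CL ⇒ v = √(2L/(ρ·S·CL))
v = √(2 × 2.68×10^6 / (0.674 × 246 × 0.768)) = √42090 = 205 m/s

v = 205 m/s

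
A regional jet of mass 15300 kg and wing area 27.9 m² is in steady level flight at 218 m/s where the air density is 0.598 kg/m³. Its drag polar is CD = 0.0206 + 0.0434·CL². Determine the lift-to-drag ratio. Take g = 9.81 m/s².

L/D = 14.1

Level flight ⇒ L = W = m·g = 15300 × 9.81 = 1.5009×10^5 N.
q = ½ρv² = ½ × 0.598 × 218² = 14210 Pa.
Required CL = L/(qS) = 1.5009×10^5/(14210·27.9) = 0.3786.
CD = 0.0206 + 0.0434 × 0.3786² = 0.02682.
L/D = CL/CD = 0.3786 / 0.02682 = 14.1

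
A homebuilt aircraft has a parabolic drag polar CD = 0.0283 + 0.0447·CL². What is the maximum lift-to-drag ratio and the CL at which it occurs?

(L/D)max = 14.1, at CL = 0.796

For CD = CD0 + K·CL², (L/D)max occurs at CL* = √(CD0/K) and equals 1/(2√(K·CD0)).
(L/D)max = 1/(2√(0.0447 × 0.0283)) = 1/(2 × 0.03557) = 14.1
CL* = √(0.0283/0.0447) = 0.796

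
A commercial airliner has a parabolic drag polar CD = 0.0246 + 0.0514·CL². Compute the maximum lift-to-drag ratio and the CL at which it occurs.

(L/D)max = 14.1, at CL = 0.692

For CD = CD0 + K·CL², (L/D)max occurs at CL* = √(CD0/K) and equals 1/(2√(K·CD0)).
(L/D)max = 1/(2√(0.0514 × 0.0246)) = 1/(2 × 0.03556) = 14.1
CL* = √(0.0246/0.0514) = 0.692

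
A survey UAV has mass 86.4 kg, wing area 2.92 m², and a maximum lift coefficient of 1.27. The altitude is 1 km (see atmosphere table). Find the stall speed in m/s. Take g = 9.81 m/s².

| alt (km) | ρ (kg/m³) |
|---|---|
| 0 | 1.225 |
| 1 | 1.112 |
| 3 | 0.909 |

V_stall = 20.3 m/s

At 1 km, from the table: ρ = 1.112 kg/m³.
Stall occurs when L = W at CL,max. W = mg = 86.4 × 9.81 = 847.6 N.
V_stall = √(2W/(ρ·S·CL,max)) = √(2 × 847.6 / (1.112 × 2.92 × 1.27))
V_stall = √411.1 = 20.3 m/s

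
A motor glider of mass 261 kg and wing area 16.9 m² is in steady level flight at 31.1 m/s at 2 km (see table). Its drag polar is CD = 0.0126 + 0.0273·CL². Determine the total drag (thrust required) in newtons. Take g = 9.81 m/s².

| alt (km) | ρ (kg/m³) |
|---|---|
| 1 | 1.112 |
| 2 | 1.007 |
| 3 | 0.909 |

D = 125 N

At 2 km, from the table: ρ = 1.007 kg/m³.
Level flight ⇒ L = W = m·g = 261 × 9.81 = 2560.4 N.
q = ½ρv² = ½ × 1.007 × 31.1² = 487 Pa.
CL = W/(q·S) = 2560.4 / (487 × 16.9) = 0.3111.
CD = 0.0126 + 0.0273 × 0.3111² = 0.01524.
D = q·S·CD = 487 × 16.9 × 0.01524 = 125.4 N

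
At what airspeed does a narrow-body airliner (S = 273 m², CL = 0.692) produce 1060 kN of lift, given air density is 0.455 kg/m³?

v = 157 m/s

L = ½ρv²S·CL ⇒ v = √(2L/(ρ·S·CL))
v = √(2 × 1.06×10^6 / (0.455 × 273 × 0.692)) = √24660 = 157 m/s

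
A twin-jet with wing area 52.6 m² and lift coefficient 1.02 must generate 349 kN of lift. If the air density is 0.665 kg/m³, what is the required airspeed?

v = 140 m/s

L = ½ρv²S·CL ⇒ v = √(2L/(ρ·S·CL))
v = √(2 × 3.49×10^5 / (0.665 × 52.6 × 1.02)) = √19560 = 140 m/s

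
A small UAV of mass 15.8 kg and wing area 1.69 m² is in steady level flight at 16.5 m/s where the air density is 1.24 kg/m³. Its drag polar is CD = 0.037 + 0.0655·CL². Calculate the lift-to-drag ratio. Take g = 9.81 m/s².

In steady level flight, lift balances weight: W = mg = 15.8 × 9.81 = 155 N.
Dynamic pressure q = 0.5 × 1.24 × 16.5² = 168.8 Pa.
CL = W/(q·S) = 155 / (168.8 × 1.69) = 0.5434.
CD = 0.037 + 0.0655 × 0.5434² = 0.05634.
L/D = CL/CD = 0.5434 / 0.05634 = 9.64

L/D = 9.64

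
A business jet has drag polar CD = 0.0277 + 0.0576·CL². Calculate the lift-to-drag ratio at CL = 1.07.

CD = 0.0277 + 0.0576 × 1.07² = 0.09365
L/D = CL/CD = 1.07 / 0.09365 = 11.4

L/D = 11.4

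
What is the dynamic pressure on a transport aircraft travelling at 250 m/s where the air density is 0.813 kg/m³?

q = ½ρv² = ½ × 0.813 × 250² = 25400 Pa

q = 25400 Pa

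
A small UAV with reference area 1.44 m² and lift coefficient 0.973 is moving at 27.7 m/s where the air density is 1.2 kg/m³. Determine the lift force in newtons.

L = 645 N

L = ½ρv²S·CL = ½ × 1.2 × 27.7² × 1.44 × 0.973 = 645 N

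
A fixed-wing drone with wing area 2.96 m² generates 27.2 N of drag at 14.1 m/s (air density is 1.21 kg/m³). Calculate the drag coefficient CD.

From D = ½ρv²S·CD, rearranging gives CD = 2D/(ρv²S).
CD = 2 × 27.2 / (1.21 × 14.1² × 2.96) = 0.0764

CD = 0.0764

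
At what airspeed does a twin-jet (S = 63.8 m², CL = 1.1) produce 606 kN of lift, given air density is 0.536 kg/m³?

L = ½ρv²S·CL ⇒ v = √(2L/(ρ·S·CL))
v = √(2 × 6.06×10^5 / (0.536 × 63.8 × 1.1)) = √32220 = 179 m/s

v = 179 m/s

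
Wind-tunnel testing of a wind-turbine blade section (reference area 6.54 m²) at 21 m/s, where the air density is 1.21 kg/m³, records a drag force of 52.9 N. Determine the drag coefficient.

From D = ½ρv²S·CD, rearranging gives CD = 2D/(ρv²S).
CD = 2 × 52.9 / (1.21 × 21² × 6.54) = 0.0303

CD = 0.0303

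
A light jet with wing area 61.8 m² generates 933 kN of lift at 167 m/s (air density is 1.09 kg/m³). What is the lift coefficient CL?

From L = ½ρv²S·CL, rearranging gives CL = 2L/(ρv²S).
CL = 2 × 9.33×10^5 / (1.09 × 167² × 61.8) = 0.993

CL = 0.993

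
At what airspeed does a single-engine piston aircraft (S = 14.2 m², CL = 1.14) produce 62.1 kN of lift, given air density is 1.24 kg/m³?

v = 78.7 m/s

L = ½ρv²S·CL ⇒ v = √(2L/(ρ·S·CL))
v = √(2 × 62100 / (1.24 × 14.2 × 1.14)) = √6187 = 78.7 m/s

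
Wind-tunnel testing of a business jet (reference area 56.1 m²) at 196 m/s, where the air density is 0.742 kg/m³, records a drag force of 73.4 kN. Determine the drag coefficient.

CD = 0.0918

From D = ½ρv²S·CD, rearranging gives CD = 2D/(ρv²S).
CD = 2 × 73400 / (0.742 × 196² × 56.1) = 0.0918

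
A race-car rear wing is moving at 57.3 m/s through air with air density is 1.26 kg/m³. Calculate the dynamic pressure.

q = 2070 Pa

q = ½ρv² = ½ × 1.26 × 57.3² = 2070 Pa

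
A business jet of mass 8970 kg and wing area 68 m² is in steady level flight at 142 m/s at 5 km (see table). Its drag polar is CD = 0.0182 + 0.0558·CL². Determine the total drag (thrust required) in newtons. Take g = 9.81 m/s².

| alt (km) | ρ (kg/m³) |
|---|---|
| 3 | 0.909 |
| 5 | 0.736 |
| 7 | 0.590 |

At 5 km, from the table: ρ = 0.736 kg/m³.
In steady level flight, lift balances weight: W = mg = 8970 × 9.81 = 87996 N.
Dynamic pressure q = 0.5 × 0.736 × 142² = 7420 Pa.
Required CL = L/(qS) = 87996/(7420·68) = 0.1744.
CD = 0.0182 + 0.0558 × 0.1744² = 0.0199.
D = q·S·CD = 7420 × 68 × 0.0199 = 10040 N

D = 10000 N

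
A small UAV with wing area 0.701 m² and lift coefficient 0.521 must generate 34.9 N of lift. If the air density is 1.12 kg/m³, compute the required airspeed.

L = ½ρv²S·CL ⇒ v = √(2L/(ρ·S·CL))
v = √(2 × 34.9 / (1.12 × 0.701 × 0.521)) = √170.6 = 13.1 m/s

v = 13.1 m/s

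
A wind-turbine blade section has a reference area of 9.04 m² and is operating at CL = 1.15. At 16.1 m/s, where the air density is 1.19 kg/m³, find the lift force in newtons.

L = 1600 N

Dynamic pressure q = ½ρv² = ½ × 1.19 × 16.1² = 154.2 Pa.
L = q·S·CL = 154.2 × 9.04 × 1.15 = 1600 N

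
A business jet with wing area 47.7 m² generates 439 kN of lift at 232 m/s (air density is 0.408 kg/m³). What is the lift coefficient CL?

From L = ½ρv²S·CL, rearranging gives CL = 2L/(ρv²S).
CL = 2 × 4.39×10^5 / (0.408 × 232² × 47.7) = 0.838

CL = 0.838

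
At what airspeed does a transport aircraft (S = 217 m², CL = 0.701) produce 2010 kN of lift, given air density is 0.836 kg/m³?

L = ½ρv²S·CL ⇒ v = √(2L/(ρ·S·CL))
v = √(2 × 2.01×10^6 / (0.836 × 217 × 0.701)) = √31610 = 178 m/s

v = 178 m/s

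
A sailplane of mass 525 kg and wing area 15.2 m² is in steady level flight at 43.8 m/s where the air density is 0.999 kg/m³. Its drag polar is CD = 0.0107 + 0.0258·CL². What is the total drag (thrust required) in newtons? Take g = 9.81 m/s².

Level flight ⇒ L = W = m·g = 525 × 9.81 = 5150.2 N.
q = ½ρv² = ½ × 0.999 × 43.8² = 958.3 Pa.
Required CL = L/(qS) = 5150.2/(958.3·15.2) = 0.3536.
CD = 0.0107 + 0.0258 × 0.3536² = 0.01393.
D = q·S·CD = 958.3 × 15.2 × 0.01393 = 202.8 N

D = 203 N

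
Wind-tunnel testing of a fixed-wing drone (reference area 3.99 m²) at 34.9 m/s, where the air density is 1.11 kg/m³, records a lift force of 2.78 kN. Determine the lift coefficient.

CL = 1.03

From L = ½ρv²S·CL, rearranging gives CL = 2L/(ρv²S).
CL = 2 × 2780 / (1.11 × 34.9² × 3.99) = 1.03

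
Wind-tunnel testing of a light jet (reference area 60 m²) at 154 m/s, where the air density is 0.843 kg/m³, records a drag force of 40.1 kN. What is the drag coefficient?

From D = ½ρv²S·CD, rearranging gives CD = 2D/(ρv²S).
CD = 2 × 40100 / (0.843 × 154² × 60) = 0.0669

CD = 0.0669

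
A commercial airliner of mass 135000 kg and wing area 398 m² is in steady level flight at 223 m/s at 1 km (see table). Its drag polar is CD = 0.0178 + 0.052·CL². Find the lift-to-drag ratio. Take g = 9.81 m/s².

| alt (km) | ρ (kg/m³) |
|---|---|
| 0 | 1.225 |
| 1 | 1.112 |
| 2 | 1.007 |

L/D = 6.49

At 1 km, from the table: ρ = 1.112 kg/m³.
In steady level flight, lift balances weight: W = mg = 135000 × 9.81 = 1.3244×10^6 N.
q = ½ρv² = ½ × 1.112 × 223² = 27650 Pa.
CL = W/(q·S) = 1.3244×10^6 / (27650 × 398) = 0.1203.
CD = 0.0178 + 0.052 × 0.1203² = 0.01855.
L/D = CL/CD = 0.1203 / 0.01855 = 6.49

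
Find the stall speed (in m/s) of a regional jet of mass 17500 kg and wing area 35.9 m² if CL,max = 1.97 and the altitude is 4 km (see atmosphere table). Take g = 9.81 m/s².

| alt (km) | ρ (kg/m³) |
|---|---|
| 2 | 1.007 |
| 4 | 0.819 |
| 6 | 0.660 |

V_stall = 77 m/s

At 4 km, from the table: ρ = 0.819 kg/m³.
Stall occurs when L = W at CL,max. W = mg = 17500 × 9.81 = 1.717×10^5 N.
V_stall = √(2W/(ρ·S·CL,max)) = √(2 × 1.717×10^5 / (0.819 × 35.9 × 1.97))
V_stall = √5928 = 77 m/s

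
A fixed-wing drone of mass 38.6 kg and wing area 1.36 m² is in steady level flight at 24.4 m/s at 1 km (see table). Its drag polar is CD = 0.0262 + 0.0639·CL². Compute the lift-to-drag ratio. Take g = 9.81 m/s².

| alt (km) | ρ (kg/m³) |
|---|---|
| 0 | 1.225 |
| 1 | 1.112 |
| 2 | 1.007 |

At 1 km, from the table: ρ = 1.112 kg/m³.
Weight W = mg = 38.6 × 9.81 = 378.67 N; in level flight L = W.
Dynamic pressure q = 0.5 × 1.112 × 24.4² = 331 Pa.
Required CL = L/(qS) = 378.67/(331·1.36) = 0.8411.
CD = 0.0262 + 0.0639 × 0.8411² = 0.07141.
L/D = CL/CD = 0.8411 / 0.07141 = 11.8

L/D = 11.8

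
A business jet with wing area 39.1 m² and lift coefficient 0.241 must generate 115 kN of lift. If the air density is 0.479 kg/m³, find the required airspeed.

L = ½ρv²S·CL ⇒ v = √(2L/(ρ·S·CL))
v = √(2 × 1.15×10^5 / (0.479 × 39.1 × 0.241)) = √50960 = 226 m/s

v = 226 m/s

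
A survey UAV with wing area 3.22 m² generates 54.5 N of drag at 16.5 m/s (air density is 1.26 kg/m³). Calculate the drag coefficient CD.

From D = ½ρv²S·CD, rearranging gives CD = 2D/(ρv²S).
CD = 2 × 54.5 / (1.26 × 16.5² × 3.22) = 0.0987

CD = 0.0987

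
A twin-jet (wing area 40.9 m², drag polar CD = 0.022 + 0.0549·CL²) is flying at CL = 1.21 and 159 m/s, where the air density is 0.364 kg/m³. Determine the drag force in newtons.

D = 19300 N

CD = 0.022 + 0.0549 × 1.21² = 0.1024
D = ½ρv²S·CD = ½ × 0.364 × 159² × 40.9 × 0.1024 = 19300 N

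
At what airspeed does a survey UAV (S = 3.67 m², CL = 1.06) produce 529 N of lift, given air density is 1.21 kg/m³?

L = ½ρv²S·CL ⇒ v = √(2L/(ρ·S·CL))
v = √(2 × 529 / (1.21 × 3.67 × 1.06)) = √224.8 = 15 m/s

v = 15 m/s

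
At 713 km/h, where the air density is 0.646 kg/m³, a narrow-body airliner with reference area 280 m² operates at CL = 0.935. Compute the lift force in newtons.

L = 3.32×10^6 N

Convert speed: v = 713 km/h ÷ 3.6 = 198.1 m/s.
Dynamic pressure q = ½ρv² = ½ × 0.646 × 198.1² = 12670 Pa.
L = q·S·CL = 12670 × 280 × 0.935 = 3.32×10^6 N ≈ 3320 kN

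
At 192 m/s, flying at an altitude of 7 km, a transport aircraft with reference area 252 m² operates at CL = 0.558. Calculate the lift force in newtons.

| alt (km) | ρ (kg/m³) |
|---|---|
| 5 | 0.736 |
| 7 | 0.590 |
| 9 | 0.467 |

At 7 km, from the table: ρ = 0.590 kg/m³.
Dynamic pressure q = ½ρv² = ½ × 0.59 × 192² = 10870 Pa.
L = q·S·CL = 10870 × 252 × 0.558 = 1.53×10^6 N ≈ 1530 kN

L = 1.53×10^6 N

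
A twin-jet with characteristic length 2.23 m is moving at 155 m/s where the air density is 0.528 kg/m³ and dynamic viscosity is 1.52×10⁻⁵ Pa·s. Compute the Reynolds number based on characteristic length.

Re = 1.2×10^7

Re = ρ·v·c/μ = 0.528 × 155 × 2.23 / (1.52×10⁻⁵) = 1.2×10^7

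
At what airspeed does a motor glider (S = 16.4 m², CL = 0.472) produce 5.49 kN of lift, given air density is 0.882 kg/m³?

L = ½ρv²S·CL ⇒ v = √(2L/(ρ·S·CL))
v = √(2 × 5490 / (0.882 × 16.4 × 0.472)) = √1608 = 40.1 m/s

v = 40.1 m/s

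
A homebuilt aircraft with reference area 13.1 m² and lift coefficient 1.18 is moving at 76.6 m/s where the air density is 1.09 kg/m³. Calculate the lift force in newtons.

Dynamic pressure q = ½ρv² = ½ × 1.09 × 76.6² = 3198 Pa.
L = q·S·CL = 3198 × 13.1 × 1.18 = 49400 N ≈ 49.4 kN

L = 49400 N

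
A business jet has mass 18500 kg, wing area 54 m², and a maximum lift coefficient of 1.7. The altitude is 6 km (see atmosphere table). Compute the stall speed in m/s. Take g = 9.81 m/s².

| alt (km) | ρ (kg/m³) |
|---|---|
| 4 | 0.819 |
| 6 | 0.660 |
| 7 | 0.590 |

At 6 km, from the table: ρ = 0.660 kg/m³.
Weight W = mg = 18500 × 9.81 = 1.815×10^5 N.
V_stall = √(2W/(ρ·S·CL,max)) = √(2 × 1.815×10^5 / (0.66 × 54 × 1.7))
V_stall = √5991 = 77.4 m/s

V_stall = 77.4 m/s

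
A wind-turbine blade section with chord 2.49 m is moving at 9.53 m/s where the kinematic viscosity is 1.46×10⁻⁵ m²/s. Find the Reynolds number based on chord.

Re = v·c/ν = 9.53 × 2.49 / (1.46×10⁻⁵) = 1.63×10^6

Re = 1.63×10^6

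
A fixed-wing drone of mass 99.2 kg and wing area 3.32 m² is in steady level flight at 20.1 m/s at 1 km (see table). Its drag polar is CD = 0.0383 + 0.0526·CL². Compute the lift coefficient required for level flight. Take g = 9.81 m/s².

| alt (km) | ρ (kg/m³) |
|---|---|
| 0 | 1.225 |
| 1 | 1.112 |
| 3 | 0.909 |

At 1 km, from the table: ρ = 1.112 kg/m³.
In steady level flight, lift balances weight: W = mg = 99.2 × 9.81 = 973.15 N.
q = ½ρv² = ½ × 1.112 × 20.1² = 224.6 Pa.
Required CL = L/(qS) = 973.15/(224.6·3.32) = 1.305.

CL = 1.3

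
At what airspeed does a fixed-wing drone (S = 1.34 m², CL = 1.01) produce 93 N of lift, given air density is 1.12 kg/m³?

v = 11.1 m/s

L = ½ρv²S·CL ⇒ v = √(2L/(ρ·S·CL))
v = √(2 × 93 / (1.12 × 1.34 × 1.01)) = √122.7 = 11.1 m/s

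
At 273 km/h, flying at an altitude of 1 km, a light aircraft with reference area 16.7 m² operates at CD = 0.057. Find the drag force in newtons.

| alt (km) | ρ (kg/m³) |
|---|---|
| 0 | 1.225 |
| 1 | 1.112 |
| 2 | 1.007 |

At 1 km, from the table: ρ = 1.112 kg/m³.
Convert speed: v = 273 km/h ÷ 3.6 = 75.83 m/s.
D = ½ρv²S·CD = ½ × 1.112 × 75.83² × 16.7 × 0.057 = 3040 N

D = 3040 N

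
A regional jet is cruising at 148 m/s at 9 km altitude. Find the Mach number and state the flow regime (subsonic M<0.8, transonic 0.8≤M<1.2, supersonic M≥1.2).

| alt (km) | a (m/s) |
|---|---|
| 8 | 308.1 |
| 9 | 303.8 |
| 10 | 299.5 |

M = 0.487 (subsonic)

At 9 km, from the table: a = 303.8 m/s.
M = v/a = 148 / 303.8 = 0.487
M = 0.487 → subsonic.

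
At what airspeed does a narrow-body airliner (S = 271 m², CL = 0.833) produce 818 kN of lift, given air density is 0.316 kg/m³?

v = 151 m/s

L = ½ρv²S·CL ⇒ v = √(2L/(ρ·S·CL))
v = √(2 × 8.18×10^5 / (0.316 × 271 × 0.833)) = √22930 = 151 m/s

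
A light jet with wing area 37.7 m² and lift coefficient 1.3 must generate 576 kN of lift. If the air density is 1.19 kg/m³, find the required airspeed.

L = ½ρv²S·CL ⇒ v = √(2L/(ρ·S·CL))
v = √(2 × 5.76×10^5 / (1.19 × 37.7 × 1.3)) = √19750 = 141 m/s

v = 141 m/s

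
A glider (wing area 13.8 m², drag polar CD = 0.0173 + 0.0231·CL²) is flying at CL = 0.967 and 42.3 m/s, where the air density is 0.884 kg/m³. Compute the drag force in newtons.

D = 425 N

CD = 0.0173 + 0.0231 × 0.967² = 0.0389
D = ½ρv²S·CD = ½ × 0.884 × 42.3² × 13.8 × 0.0389 = 425 N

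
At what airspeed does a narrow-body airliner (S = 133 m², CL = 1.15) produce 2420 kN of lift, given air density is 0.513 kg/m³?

L = ½ρv²S·CL ⇒ v = √(2L/(ρ·S·CL))
v = √(2 × 2.42×10^6 / (0.513 × 133 × 1.15)) = √61680 = 248 m/s

v = 248 m/s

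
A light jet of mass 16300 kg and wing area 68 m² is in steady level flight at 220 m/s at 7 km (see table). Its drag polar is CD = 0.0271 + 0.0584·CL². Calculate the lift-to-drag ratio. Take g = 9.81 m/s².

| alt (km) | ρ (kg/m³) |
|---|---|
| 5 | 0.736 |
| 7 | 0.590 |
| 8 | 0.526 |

L/D = 5.74

At 7 km, from the table: ρ = 0.590 kg/m³.
Level flight ⇒ L = W = m·g = 16300 × 9.81 = 1.599×10^5 N.
q = ½ρv² = ½ × 0.59 × 220² = 14280 Pa.
CL = W/(q·S) = 1.599×10^5 / (14280 × 68) = 0.1647.
CD = 0.0271 + 0.0584 × 0.1647² = 0.02868.
L/D = CL/CD = 0.1647 / 0.02868 = 5.74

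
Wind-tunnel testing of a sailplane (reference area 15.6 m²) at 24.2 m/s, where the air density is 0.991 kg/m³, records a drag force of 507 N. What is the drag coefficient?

CD = 0.112

From D = ½ρv²S·CD, rearranging gives CD = 2D/(ρv²S).
CD = 2 × 507 / (0.991 × 24.2² × 15.6) = 0.112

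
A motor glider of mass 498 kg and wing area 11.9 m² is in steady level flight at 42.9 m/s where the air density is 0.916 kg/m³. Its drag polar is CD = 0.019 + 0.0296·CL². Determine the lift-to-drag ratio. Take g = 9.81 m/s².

L/D = 18.7

Level flight ⇒ L = W = m·g = 498 × 9.81 = 4885.4 N.
q = ½ρv² = ½ × 0.916 × 42.9² = 842.9 Pa.
CL = W/(q·S) = 4885.4 / (842.9 × 11.9) = 0.487.
CD = 0.019 + 0.0296 × 0.487² = 0.02602.
L/D = CL/CD = 0.487 / 0.02602 = 18.7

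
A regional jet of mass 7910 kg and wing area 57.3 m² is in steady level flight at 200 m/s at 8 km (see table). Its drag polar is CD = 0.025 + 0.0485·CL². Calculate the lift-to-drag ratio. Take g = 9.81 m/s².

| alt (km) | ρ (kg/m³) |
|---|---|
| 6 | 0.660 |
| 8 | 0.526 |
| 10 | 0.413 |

At 8 km, from the table: ρ = 0.526 kg/m³.
Weight W = mg = 7910 × 9.81 = 77597 N; in level flight L = W.
q = ½ρv² = ½ × 0.526 × 200² = 10520 Pa.
CL = 2W/(ρv²S) = 2×77597/(0.526×200²×57.3) = 0.1287.
CD = 0.025 + 0.0485 × 0.1287² = 0.0258.
L/D = CL/CD = 0.1287 / 0.0258 = 4.99

L/D = 4.99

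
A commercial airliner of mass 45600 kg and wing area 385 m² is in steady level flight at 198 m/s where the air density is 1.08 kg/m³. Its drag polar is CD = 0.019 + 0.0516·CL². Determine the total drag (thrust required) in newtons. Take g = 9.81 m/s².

In steady level flight, lift balances weight: W = mg = 45600 × 9.81 = 4.4734×10^5 N.
q = ½ρv² = ½ × 1.08 × 198² = 21170 Pa.
CL = 2W/(ρv²S) = 2×4.4734×10^5/(1.08×198²×385) = 0.05488.
CD = 0.019 + 0.0516 × 0.05488² = 0.01916.
D = q·S·CD = 21170 × 385 × 0.01916 = 1.561×10^5 N

D = 1.56×10^5 N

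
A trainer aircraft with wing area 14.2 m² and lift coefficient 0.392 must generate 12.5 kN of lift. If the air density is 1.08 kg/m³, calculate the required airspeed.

v = 64.5 m/s

L = ½ρv²S·CL ⇒ v = √(2L/(ρ·S·CL))
v = √(2 × 12500 / (1.08 × 14.2 × 0.392)) = √4159 = 64.5 m/s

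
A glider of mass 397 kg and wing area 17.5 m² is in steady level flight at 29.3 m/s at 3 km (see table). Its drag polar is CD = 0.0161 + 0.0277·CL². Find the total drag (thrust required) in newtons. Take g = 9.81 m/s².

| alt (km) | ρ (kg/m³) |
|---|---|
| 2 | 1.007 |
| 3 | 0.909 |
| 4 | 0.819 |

At 3 km, from the table: ρ = 0.909 kg/m³.
Weight W = mg = 397 × 9.81 = 3894.6 N; in level flight L = W.
Dynamic pressure q = 0.5 × 0.909 × 29.3² = 390.2 Pa.
CL = W/(q·S) = 3894.6 / (390.2 × 17.5) = 0.5704.
CD = 0.0161 + 0.0277 × 0.5704² = 0.02511.
D = q·S·CD = 390.2 × 17.5 × 0.02511 = 171.5 N

D = 171 N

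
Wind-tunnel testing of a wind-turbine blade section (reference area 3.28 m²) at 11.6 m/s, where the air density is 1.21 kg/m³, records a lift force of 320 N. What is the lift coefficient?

CL = 1.2

From L = ½ρv²S·CL, rearranging gives CL = 2L/(ρv²S).
CL = 2 × 320 / (1.21 × 11.6² × 3.28) = 1.2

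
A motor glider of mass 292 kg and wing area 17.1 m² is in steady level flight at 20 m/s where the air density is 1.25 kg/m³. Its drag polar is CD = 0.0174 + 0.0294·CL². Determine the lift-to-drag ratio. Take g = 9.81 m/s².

In steady level flight, lift balances weight: W = mg = 292 × 9.81 = 2864.5 N.
q = ½ρv² = ½ × 1.25 × 20² = 250 Pa.
Required CL = L/(qS) = 2864.5/(250·17.1) = 0.6701.
CD = 0.0174 + 0.0294 × 0.6701² = 0.0306.
L/D = CL/CD = 0.6701 / 0.0306 = 21.9

L/D = 21.9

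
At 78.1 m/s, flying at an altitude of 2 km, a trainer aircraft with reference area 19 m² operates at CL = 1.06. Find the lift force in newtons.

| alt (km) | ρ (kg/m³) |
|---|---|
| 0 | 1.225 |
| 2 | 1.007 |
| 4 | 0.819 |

At 2 km, from the table: ρ = 1.007 kg/m³.
L = ½ρv²S·CL = ½ × 1.007 × 78.1² × 19 × 1.06 = 61900 N ≈ 61.9 kN

L = 61900 N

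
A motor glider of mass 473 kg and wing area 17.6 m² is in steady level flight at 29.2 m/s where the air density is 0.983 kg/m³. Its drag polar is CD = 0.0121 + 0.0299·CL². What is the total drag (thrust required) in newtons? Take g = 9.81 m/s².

D = 177 N

In steady level flight, lift balances weight: W = mg = 473 × 9.81 = 4640.1 N.
Dynamic pressure q = 0.5 × 0.983 × 29.2² = 419.1 Pa.
CL = 2W/(ρv²S) = 2×4640.1/(0.983×29.2²×17.6) = 0.6291.
CD = 0.0121 + 0.0299 × 0.6291² = 0.02393.
D = q·S·CD = 419.1 × 17.6 × 0.02393 = 176.5 N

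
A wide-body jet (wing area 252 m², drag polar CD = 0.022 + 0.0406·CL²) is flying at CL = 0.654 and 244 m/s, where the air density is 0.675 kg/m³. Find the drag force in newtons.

D = 1.99×10^5 N

CD = 0.022 + 0.0406 × 0.654² = 0.03937
D = ½ρv²S·CD = ½ × 0.675 × 244² × 252 × 0.03937 = 1.99×10^5 N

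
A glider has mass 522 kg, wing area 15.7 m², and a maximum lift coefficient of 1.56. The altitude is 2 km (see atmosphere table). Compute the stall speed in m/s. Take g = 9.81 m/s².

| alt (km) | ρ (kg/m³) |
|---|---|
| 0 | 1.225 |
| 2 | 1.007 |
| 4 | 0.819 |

At 2 km, from the table: ρ = 1.007 kg/m³.
Stall occurs when L = W at CL,max. W = mg = 522 × 9.81 = 5121 N.
From L = ½ρV²S·CL,max = W: V_stall = √(2W/(ρSCL,max)) = √(2·5121/(1.007·15.7·1.56))
V_stall = √415.3 = 20.4 m/s

V_stall = 20.4 m/s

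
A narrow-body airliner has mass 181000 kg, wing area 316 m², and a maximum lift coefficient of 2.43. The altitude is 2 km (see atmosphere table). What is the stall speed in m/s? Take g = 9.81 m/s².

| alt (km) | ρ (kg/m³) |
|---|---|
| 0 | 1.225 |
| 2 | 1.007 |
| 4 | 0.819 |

At 2 km, from the table: ρ = 1.007 kg/m³.
Stall occurs when L = W at CL,max. W = mg = 181000 × 9.81 = 1.776×10^6 N.
From L = ½ρV²S·CL,max = W: V_stall = √(2W/(ρSCL,max)) = √(2·1.776×10^6/(1.007·316·2.43))
V_stall = √4593 = 67.8 m/s

V_stall = 67.8 m/s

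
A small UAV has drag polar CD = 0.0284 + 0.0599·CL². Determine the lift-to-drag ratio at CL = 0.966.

CD = 0.0284 + 0.0599 × 0.966² = 0.0843
L/D = CL/CD = 0.966 / 0.0843 = 11.5

L/D = 11.5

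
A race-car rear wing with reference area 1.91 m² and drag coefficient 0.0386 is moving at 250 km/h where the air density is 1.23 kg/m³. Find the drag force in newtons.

D = 219 N

Convert speed: v = 250 km/h ÷ 3.6 = 69.44 m/s.
D = ½ρv²S·CD = ½ × 1.23 × 69.44² × 1.91 × 0.0386 = 219 N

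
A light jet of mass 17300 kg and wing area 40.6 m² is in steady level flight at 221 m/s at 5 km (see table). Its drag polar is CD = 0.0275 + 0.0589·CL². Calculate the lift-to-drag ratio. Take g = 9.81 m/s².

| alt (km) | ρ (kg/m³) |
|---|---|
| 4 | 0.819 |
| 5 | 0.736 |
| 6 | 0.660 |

At 5 km, from the table: ρ = 0.736 kg/m³.
Weight W = mg = 17300 × 9.81 = 1.6971×10^5 N; in level flight L = W.
q = ½ρv² = ½ × 0.736 × 221² = 17970 Pa.
CL = 2W/(ρv²S) = 2×1.6971×10^5/(0.736×221²×40.6) = 0.2326.
CD = 0.0275 + 0.0589 × 0.2326² = 0.03069.
L/D = CL/CD = 0.2326 / 0.03069 = 7.58

L/D = 7.58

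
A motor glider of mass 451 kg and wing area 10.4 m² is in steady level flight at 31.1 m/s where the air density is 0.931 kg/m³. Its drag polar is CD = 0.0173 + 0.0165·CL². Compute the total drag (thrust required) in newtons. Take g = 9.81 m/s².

Level flight ⇒ L = W = m·g = 451 × 9.81 = 4424.3 N.
Dynamic pressure q = 0.5 × 0.931 × 31.1² = 450.2 Pa.
Required CL = L/(qS) = 4424.3/(450.2·10.4) = 0.9449.
CD = 0.0173 + 0.0165 × 0.9449² = 0.03203.
D = q·S·CD = 450.2 × 10.4 × 0.03203 = 150 N

D = 150 N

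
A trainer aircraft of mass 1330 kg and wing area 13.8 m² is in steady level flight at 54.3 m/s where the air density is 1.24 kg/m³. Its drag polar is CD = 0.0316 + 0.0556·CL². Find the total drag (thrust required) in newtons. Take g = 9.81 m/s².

In steady level flight, lift balances weight: W = mg = 1330 × 9.81 = 13047 N.
q = ½ρv² = ½ × 1.24 × 54.3² = 1828 Pa.
CL = W/(q·S) = 13047 / (1828 × 13.8) = 0.5172.
CD = 0.0316 + 0.0556 × 0.5172² = 0.04647.
D = q·S·CD = 1828 × 13.8 × 0.04647 = 1172 N

D = 1170 N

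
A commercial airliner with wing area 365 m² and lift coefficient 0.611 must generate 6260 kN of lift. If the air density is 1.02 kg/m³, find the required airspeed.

L = ½ρv²S·CL ⇒ v = √(2L/(ρ·S·CL))
v = √(2 × 6.26×10^6 / (1.02 × 365 × 0.611)) = √55040 = 235 m/s

v = 235 m/s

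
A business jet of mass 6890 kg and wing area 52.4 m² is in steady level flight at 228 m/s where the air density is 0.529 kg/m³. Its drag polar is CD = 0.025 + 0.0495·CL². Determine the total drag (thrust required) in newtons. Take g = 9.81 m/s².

Weight W = mg = 6890 × 9.81 = 67591 N; in level flight L = W.
Dynamic pressure q = 0.5 × 0.529 × 228² = 13750 Pa.
CL = 2W/(ρv²S) = 2×67591/(0.529×228²×52.4) = 0.09381.
CD = 0.025 + 0.0495 × 0.09381² = 0.02544.
D = q·S·CD = 13750 × 52.4 × 0.02544 = 18330 N

D = 18300 N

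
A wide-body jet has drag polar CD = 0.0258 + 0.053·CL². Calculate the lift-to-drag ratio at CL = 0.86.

L/D = 13.2

CD = 0.0258 + 0.053 × 0.86² = 0.065
L/D = CL/CD = 0.86 / 0.065 = 13.2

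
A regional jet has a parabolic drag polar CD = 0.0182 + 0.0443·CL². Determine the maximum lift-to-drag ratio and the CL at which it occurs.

(L/D)max = 17.6, at CL = 0.641

For CD = CD0 + K·CL², (L/D)max occurs at CL* = √(CD0/K) and equals 1/(2√(K·CD0)).
(L/D)max = 1/(2√(0.0443 × 0.0182)) = 1/(2 × 0.02839) = 17.6
CL* = √(0.0182/0.0443) = 0.641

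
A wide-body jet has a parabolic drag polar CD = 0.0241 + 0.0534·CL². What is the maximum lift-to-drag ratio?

For CD = CD0 + K·CL², (L/D)max occurs at CL* = √(CD0/K) and equals 1/(2√(K·CD0)).
(L/D)max = 1/(2√(0.0534 × 0.0241)) = 1/(2 × 0.03587) = 13.9

(L/D)max = 13.9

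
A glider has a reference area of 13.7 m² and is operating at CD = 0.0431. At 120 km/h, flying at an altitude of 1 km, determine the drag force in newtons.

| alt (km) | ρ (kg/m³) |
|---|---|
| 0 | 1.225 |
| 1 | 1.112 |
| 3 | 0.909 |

D = 365 N

At 1 km, from the table: ρ = 1.112 kg/m³.
Convert speed: v = 120 km/h ÷ 3.6 = 33.33 m/s.
Dynamic pressure q = ½ρv² = ½ × 1.112 × 33.33² = 617.8 Pa.
D = q·S·CD = 617.8 × 13.7 × 0.0431 = 365 N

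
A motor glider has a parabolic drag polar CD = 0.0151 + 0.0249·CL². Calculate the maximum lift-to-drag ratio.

For CD = CD0 + K·CL², (L/D)max occurs at CL* = √(CD0/K) and equals 1/(2√(K·CD0)).
(L/D)max = 1/(2√(0.0249 × 0.0151)) = 1/(2 × 0.01939) = 25.8

(L/D)max = 25.8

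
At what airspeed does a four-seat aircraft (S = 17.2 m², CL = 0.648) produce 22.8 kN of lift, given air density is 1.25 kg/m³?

v = 57.2 m/s

L = ½ρv²S·CL ⇒ v = √(2L/(ρ·S·CL))
v = √(2 × 22800 / (1.25 × 17.2 × 0.648)) = √3273 = 57.2 m/s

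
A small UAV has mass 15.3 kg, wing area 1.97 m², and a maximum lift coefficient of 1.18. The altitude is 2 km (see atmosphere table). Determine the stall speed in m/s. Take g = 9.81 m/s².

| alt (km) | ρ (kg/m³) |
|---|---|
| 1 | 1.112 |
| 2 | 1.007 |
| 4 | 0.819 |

V_stall = 11.3 m/s

At 2 km, from the table: ρ = 1.007 kg/m³.
At stall, lift equals weight: L = W = m·g = 15.3 × 9.81 = 150.1 N.
From L = ½ρV²S·CL,max = W: V_stall = √(2W/(ρSCL,max)) = √(2·150.1/(1.007·1.97·1.18))
V_stall = √128.2 = 11.3 m/s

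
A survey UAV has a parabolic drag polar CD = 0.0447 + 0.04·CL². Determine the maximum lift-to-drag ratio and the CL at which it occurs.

(L/D)max = 11.8, at CL = 1.06

For CD = CD0 + K·CL², (L/D)max occurs at CL* = √(CD0/K) and equals 1/(2√(K·CD0)).
(L/D)max = 1/(2√(0.04 × 0.0447)) = 1/(2 × 0.04228) = 11.8
CL* = √(0.0447/0.04) = 1.06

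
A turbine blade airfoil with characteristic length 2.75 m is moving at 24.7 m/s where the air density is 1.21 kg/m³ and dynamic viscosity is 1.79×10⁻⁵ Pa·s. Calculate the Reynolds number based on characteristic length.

Re = 4.59×10^6

Re = ρ·v·c/μ = 1.21 × 24.7 × 2.75 / (1.79×10⁻⁵) = 4.59×10^6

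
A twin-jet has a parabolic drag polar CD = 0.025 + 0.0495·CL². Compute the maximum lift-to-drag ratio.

(L/D)max = 14.2

For CD = CD0 + K·CL², (L/D)max occurs at CL* = √(CD0/K) and equals 1/(2√(K·CD0)).
(L/D)max = 1/(2√(0.0495 × 0.025)) = 1/(2 × 0.03518) = 14.2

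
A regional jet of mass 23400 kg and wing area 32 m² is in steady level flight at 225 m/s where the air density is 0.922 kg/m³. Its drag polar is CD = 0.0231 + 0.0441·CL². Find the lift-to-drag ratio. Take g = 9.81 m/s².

Weight W = mg = 23400 × 9.81 = 2.2955×10^5 N; in level flight L = W.
q = ½ρv² = ½ × 0.922 × 225² = 23340 Pa.
CL = 2W/(ρv²S) = 2×2.2955×10^5/(0.922×225²×32) = 0.3074.
CD = 0.0231 + 0.0441 × 0.3074² = 0.02727.
L/D = CL/CD = 0.3074 / 0.02727 = 11.3

L/D = 11.3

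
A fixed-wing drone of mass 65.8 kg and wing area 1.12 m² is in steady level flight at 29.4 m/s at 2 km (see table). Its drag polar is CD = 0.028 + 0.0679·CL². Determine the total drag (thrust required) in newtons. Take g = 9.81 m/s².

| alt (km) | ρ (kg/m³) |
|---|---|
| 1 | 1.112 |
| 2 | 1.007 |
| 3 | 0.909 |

At 2 km, from the table: ρ = 1.007 kg/m³.
Weight W = mg = 65.8 × 9.81 = 645.5 N; in level flight L = W.
q = ½ρv² = ½ × 1.007 × 29.4² = 435.2 Pa.
CL = 2W/(ρv²S) = 2×645.5/(1.007×29.4²×1.12) = 1.324.
CD = 0.028 + 0.0679 × 1.324² = 0.1471.
D = q·S·CD = 435.2 × 1.12 × 0.1471 = 71.69 N

D = 71.7 N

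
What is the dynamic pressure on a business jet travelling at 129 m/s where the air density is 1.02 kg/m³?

q = 8490 Pa

q = ½ρv² = ½ × 1.02 × 129² = 8490 Pa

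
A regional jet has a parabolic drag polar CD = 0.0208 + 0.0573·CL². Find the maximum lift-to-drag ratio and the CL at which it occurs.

For CD = CD0 + K·CL², (L/D)max occurs at CL* = √(CD0/K) and equals 1/(2√(K·CD0)).
(L/D)max = 1/(2√(0.0573 × 0.0208)) = 1/(2 × 0.03452) = 14.5
CL* = √(0.0208/0.0573) = 0.602

(L/D)max = 14.5, at CL = 0.602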